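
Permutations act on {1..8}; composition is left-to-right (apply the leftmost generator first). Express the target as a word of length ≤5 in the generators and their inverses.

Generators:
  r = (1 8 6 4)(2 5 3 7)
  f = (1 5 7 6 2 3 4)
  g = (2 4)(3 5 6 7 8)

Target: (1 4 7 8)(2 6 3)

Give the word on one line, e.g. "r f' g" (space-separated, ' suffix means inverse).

f' r g' f'

  after f': (1 4 3 2 6 7 5)
  after r: (2 4 7 3 5 8 6)
  after g': (4 6)(5 7 8)
  after f': (1 4 7 8)(2 6 3)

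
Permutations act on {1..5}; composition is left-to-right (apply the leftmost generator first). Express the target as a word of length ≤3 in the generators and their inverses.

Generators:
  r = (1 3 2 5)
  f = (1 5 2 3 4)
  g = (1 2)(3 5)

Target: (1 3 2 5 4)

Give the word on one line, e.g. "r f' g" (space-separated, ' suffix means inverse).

  after r: (1 3 2 5)
  after f': (1 2)(3 5 4)
  after r': (1 3 2 5 4)

r f' r'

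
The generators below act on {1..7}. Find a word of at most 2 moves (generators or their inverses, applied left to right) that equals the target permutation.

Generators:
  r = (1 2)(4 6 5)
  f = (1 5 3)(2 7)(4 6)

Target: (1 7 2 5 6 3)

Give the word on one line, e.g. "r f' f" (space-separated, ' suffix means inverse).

r f

  after r: (1 2)(4 6 5)
  after f: (1 7 2 5 6 3)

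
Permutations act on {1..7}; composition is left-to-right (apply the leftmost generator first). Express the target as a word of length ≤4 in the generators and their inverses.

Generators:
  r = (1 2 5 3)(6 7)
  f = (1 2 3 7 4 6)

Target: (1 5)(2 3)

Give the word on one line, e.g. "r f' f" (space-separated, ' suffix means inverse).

  after r: (1 2 5 3)(6 7)
  after r: (1 5)(2 3)

r r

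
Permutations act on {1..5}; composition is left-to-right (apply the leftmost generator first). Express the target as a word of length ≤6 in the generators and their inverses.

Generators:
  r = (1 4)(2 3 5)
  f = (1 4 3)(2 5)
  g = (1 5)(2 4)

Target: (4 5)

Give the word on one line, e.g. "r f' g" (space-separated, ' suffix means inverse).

r f g' f

  after r: (1 4)(2 3 5)
  after f: (1 3 2)
  after g': (1 3 4 2 5)
  after f: (4 5)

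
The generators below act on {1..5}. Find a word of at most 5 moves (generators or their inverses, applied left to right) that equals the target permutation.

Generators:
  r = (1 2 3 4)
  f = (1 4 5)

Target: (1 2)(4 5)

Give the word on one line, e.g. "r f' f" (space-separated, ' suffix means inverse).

f' r' f' f' r

  after f': (1 5 4)
  after r': (1 5 3 2)
  after f': (1 4)(2 5 3)
  after f': (2 4 5 3)
  after r: (1 2)(4 5)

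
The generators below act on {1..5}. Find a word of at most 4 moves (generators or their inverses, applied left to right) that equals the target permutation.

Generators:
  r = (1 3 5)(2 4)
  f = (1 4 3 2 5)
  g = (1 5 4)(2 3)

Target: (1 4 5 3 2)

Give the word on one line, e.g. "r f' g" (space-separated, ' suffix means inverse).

f r g' f'

  after f: (1 4 3 2 5)
  after r: (1 2)(3 4 5)
  after g': (1 3 5 2 4)
  after f': (1 4 5 3 2)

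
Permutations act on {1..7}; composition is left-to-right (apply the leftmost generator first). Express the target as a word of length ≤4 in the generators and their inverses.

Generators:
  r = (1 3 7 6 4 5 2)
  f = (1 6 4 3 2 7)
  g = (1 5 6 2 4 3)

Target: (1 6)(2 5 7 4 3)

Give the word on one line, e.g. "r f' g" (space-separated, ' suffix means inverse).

g' r r

  after g': (1 3 4 2 6 5)
  after r: (1 7 6 2 4)(3 5)
  after r: (1 6)(2 5 7 4 3)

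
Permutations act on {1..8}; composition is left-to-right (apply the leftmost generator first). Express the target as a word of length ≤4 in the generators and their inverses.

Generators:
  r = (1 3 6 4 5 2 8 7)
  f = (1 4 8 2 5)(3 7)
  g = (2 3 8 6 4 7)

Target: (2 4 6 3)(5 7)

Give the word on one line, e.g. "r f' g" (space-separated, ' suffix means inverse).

  after g: (2 3 8 6 4 7)
  after r': (1 7 5 4 8 3 2)
  after f': (1 3 8 7 2 5)
  after r': (2 4 6 3)(5 7)

g r' f' r'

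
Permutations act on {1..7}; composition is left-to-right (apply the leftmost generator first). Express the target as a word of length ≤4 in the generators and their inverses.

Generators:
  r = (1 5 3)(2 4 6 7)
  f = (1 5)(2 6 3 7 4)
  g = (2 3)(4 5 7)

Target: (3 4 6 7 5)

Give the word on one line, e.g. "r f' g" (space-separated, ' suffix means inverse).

  after f': (1 5)(2 4 7 3 6)
  after r': (3 4 6 7 5)

f' r'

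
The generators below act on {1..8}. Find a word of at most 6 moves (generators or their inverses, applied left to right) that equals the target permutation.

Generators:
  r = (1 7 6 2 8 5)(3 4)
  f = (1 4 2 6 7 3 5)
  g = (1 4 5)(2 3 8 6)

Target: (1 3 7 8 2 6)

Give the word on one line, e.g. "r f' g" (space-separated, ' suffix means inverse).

  after g': (1 5 4)(2 6 8 3)
  after g': (1 4 5)(2 8)(3 6)
  after f: (1 2 8 6 5 4)(3 7)
  after g: (1 3 7 8 2 6)

g' g' f g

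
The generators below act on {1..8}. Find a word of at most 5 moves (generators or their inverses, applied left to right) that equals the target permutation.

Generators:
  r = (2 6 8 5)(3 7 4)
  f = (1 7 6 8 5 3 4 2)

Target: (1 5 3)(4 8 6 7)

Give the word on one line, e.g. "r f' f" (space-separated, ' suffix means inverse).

  after f: (1 7 6 8 5 3 4 2)
  after r': (1 3 7 2)(4 5)
  after f': (1 5 3)(4 8 6 7)

f r' f'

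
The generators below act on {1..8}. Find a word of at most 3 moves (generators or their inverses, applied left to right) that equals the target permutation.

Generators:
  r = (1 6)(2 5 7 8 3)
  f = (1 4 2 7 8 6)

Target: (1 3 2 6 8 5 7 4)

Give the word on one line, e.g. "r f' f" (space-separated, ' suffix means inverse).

  after f': (1 6 8 7 2 4)
  after f': (1 8 2)(4 6 7)
  after r: (1 3 2 6 8 5 7 4)

f' f' r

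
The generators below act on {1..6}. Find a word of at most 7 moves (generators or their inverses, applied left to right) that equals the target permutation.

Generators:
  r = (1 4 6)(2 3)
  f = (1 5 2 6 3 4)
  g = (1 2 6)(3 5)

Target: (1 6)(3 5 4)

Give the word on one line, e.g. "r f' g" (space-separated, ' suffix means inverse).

  after g: (1 2 6)(3 5)
  after f': (1 5 6 4 3)
  after g: (1 3 2 6 4 5)
  after r: (1 2)(4 5)
  after g: (1 6)(3 5 4)

g f' g r g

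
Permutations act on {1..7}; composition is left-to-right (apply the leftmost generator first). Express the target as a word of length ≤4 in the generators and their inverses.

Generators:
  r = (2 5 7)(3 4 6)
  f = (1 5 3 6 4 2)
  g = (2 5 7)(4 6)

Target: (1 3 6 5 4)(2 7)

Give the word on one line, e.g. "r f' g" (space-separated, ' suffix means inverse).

  after f: (1 5 3 6 4 2)
  after f: (1 3 4)(2 5 6)
  after g: (1 3 6 5 4)(2 7)

f f g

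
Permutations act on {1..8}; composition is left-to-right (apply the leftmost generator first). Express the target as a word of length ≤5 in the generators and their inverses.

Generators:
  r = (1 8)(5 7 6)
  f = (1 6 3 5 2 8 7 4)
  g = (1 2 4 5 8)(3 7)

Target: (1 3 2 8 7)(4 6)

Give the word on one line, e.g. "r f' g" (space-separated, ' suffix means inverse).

  after g: (1 2 4 5 8)(3 7)
  after f': (1 5 2 7 6)(3 8 4)
  after f': (1 3 2 8 7)(4 6)

g f' f'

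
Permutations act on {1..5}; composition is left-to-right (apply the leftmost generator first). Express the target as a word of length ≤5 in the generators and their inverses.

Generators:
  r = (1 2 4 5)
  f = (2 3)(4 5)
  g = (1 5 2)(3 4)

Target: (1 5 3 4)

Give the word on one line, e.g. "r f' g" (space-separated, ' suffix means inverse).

  after g': (1 2 5)(3 4)
  after r': (2 4 3)
  after f: (2 5 4)
  after g: (1 5 3 4)

g' r' f g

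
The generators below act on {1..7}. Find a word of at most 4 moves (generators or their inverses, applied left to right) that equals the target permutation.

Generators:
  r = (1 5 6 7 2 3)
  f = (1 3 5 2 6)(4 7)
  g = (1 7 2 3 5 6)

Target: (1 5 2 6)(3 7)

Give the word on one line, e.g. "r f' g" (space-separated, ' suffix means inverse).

  after g': (1 6 5 3 2 7)
  after r': (1 5 2 6)(3 7)

g' r'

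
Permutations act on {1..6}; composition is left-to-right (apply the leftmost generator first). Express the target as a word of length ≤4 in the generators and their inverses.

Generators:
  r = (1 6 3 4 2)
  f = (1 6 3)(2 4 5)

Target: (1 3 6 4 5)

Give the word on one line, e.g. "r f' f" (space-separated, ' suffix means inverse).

  after f': (1 3 6)(2 5 4)
  after r': (1 6 2 5 3)
  after f: (1 3 6 4 5)

f' r' f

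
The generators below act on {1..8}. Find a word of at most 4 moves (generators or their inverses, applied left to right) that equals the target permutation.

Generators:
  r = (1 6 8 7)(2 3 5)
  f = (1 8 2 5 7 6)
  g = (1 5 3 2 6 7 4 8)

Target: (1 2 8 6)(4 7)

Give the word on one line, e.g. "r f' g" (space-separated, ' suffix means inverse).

  after g: (1 5 3 2 6 7 4 8)
  after r: (1 2 8 6)(4 7)

g r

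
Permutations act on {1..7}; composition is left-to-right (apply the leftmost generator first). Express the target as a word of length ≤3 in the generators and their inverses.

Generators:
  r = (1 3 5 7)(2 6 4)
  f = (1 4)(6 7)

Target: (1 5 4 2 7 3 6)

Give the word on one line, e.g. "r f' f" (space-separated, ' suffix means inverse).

  after r': (1 7 5 3)(2 4 6)
  after r': (1 5)(2 6 4)(3 7)
  after f': (1 5 4 2 7 3 6)

r' r' f'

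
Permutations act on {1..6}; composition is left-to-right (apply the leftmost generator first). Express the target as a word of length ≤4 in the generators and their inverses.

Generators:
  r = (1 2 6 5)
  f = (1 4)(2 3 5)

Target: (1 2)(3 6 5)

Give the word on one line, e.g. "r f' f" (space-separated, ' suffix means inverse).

  after f: (1 4)(2 3 5)
  after f: (2 5 3)
  after r: (1 2)(3 6 5)

f f r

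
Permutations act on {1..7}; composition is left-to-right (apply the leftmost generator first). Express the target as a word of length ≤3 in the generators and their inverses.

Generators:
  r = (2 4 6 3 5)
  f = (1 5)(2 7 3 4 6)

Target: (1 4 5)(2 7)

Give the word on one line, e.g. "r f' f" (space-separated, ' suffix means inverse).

f r r

  after f: (1 5)(2 7 3 4 6)
  after r: (1 2 7 5)(3 6 4)
  after r: (1 4 5)(2 7)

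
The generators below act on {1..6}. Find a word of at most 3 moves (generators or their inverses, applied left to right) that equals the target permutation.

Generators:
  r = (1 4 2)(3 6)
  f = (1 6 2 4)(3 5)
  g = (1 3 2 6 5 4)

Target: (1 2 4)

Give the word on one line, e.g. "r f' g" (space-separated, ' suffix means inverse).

  after r: (1 4 2)(3 6)
  after r: (1 2 4)

r r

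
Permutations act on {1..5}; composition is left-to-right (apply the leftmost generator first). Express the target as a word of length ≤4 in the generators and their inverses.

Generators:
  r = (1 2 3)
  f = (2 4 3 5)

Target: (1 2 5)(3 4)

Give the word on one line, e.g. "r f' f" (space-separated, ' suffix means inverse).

f' r

  after f': (2 5 3 4)
  after r: (1 2 5)(3 4)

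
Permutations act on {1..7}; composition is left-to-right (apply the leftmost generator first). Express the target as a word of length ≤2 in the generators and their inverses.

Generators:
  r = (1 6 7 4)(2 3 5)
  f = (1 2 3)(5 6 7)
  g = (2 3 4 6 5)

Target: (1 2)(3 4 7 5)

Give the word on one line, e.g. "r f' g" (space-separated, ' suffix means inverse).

  after g: (2 3 4 6 5)
  after f: (1 2)(3 4 7 5)

g f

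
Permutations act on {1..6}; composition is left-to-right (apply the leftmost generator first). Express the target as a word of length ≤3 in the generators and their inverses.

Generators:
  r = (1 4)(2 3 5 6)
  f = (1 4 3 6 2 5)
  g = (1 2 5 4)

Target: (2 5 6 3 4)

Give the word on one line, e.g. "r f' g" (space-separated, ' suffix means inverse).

  after g': (1 4 5 2)
  after f': (2 5 6 3 4)

g' f'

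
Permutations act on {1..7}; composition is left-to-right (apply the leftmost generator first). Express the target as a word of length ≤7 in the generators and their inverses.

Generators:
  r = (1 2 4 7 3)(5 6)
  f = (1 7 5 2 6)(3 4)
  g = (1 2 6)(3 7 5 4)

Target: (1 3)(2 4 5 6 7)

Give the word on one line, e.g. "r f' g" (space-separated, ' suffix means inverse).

f g' g' r r

  after f: (1 7 5 2 6)(3 4)
  after g': (1 3 5)
  after g': (1 4 5 6 2)(3 7)
  after r: (1 7)(4 6)
  after r: (1 3)(2 4 5 6 7)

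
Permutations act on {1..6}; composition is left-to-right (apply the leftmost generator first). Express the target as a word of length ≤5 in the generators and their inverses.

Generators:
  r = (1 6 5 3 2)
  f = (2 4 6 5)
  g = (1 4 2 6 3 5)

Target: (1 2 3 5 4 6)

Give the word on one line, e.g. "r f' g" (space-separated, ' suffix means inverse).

f' g' f

  after f': (2 5 6 4)
  after g': (1 5 2 3 6)
  after f: (1 2 3 5 4 6)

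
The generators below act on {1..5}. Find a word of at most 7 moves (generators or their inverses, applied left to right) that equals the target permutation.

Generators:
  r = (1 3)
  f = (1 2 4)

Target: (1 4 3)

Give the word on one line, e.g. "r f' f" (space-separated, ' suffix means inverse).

f' r f' r' f

  after f': (1 4 2)
  after r: (1 4 2 3)
  after f': (1 2 3 4)
  after r': (1 2)(3 4)
  after f: (1 4 3)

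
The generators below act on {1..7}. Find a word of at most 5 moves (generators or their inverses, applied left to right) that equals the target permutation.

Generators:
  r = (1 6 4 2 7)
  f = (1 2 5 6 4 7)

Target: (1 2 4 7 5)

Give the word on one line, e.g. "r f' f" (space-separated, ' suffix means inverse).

f' r f

  after f': (1 7 4 6 5 2)
  after r: (2 6 5 7)
  after f: (1 2 4 7 5)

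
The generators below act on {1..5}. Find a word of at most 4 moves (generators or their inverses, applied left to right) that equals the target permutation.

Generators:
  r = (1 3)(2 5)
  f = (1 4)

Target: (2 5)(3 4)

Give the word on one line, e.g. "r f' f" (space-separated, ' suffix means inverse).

  after f: (1 4)
  after r: (1 4 3)(2 5)
  after f': (2 5)(3 4)

f r f'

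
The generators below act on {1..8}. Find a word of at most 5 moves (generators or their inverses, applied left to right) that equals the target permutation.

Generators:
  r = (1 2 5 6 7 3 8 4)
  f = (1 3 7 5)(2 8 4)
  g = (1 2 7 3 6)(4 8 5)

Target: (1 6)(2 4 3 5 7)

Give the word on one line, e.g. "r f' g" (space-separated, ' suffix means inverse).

r g' g'

  after r: (1 2 5 6 7 3 8 4)
  after g': (2 8 5 3 4 6)
  after g': (1 6)(2 4 3 5 7)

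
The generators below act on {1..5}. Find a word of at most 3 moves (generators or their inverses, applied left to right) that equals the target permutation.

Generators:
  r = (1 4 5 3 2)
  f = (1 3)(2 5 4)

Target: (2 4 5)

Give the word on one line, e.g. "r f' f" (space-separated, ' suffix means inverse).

f f

  after f: (1 3)(2 5 4)
  after f: (2 4 5)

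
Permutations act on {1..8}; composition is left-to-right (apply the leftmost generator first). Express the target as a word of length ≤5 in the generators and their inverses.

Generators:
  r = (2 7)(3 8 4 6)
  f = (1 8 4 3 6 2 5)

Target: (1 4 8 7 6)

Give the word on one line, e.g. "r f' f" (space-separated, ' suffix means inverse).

r' r' f r' f'

  after r': (2 7)(3 6 4 8)
  after r': (3 4)(6 8)
  after f: (1 8 2 5)(4 6)
  after r': (1 3 6 8 7 2 5)
  after f': (1 4 8 7 6)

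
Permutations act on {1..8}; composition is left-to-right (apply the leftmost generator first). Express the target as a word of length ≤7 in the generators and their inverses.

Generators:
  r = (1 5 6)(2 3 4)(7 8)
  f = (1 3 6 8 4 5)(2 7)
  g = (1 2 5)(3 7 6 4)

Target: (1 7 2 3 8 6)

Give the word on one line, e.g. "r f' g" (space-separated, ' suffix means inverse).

r g f f g'

  after r: (1 5 6)(2 3 4)(7 8)
  after g: (2 7 8 6)(4 5)
  after f: (1 3 6 7 4)
  after f: (1 6 2 7 5)(3 8 4)
  after g': (1 7 2 3 8 6)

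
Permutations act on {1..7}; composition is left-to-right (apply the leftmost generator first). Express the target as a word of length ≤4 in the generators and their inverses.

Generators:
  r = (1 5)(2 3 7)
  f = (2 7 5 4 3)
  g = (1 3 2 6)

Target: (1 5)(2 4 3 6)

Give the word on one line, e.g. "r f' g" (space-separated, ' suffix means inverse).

f' f' r g'

  after f': (2 3 4 5 7)
  after f': (2 4 7 3 5)
  after r: (1 5 3)(2 4)
  after g': (1 5)(2 4 3 6)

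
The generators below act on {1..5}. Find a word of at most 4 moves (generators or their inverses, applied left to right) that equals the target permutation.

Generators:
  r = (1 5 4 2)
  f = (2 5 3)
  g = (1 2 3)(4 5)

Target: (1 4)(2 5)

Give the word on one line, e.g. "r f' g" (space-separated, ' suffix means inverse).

  after r': (1 2 4 5)
  after r': (1 4)(2 5)

r' r'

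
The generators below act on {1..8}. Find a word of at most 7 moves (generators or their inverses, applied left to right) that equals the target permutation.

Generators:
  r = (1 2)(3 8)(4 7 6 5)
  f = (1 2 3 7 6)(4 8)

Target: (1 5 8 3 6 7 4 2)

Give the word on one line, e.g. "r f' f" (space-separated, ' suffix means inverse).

  after r': (1 2)(3 8)(4 5 6 7)
  after f: (1 3 4 5)(7 8)
  after r': (1 8 4 6 7 3 5 2)
  after f: (1 4)(3 5)
  after r': (1 5 8 3 6 7 4 2)

r' f r' f r'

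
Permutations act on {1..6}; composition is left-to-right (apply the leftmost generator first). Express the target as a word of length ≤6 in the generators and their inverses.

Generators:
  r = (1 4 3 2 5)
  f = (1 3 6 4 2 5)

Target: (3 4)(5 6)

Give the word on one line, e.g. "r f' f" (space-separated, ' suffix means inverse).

r' f' r f

  after r': (1 5 2 3 4)
  after f': (1 2)(3 6)(4 5)
  after r: (1 5 3 6 2 4)
  after f: (3 4)(5 6)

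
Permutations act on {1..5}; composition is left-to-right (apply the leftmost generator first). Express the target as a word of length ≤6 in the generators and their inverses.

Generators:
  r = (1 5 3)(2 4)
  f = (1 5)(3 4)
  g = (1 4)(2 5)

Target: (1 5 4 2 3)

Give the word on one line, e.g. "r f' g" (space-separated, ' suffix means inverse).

  after r': (1 3 5)(2 4)
  after g: (1 3 2)(4 5)
  after f': (1 4)(2 5 3)
  after r: (1 2 3 4 5)
  after g': (1 5 4 2 3)

r' g f' r g'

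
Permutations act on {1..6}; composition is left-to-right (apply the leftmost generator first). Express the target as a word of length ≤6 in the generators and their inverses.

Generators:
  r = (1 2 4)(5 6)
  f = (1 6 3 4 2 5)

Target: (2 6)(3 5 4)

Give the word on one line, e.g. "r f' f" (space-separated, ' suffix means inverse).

r' f f r' f'

  after r': (1 4 2)(5 6)
  after f: (1 2 6)(3 4 5)
  after f: (1 5 4)(2 3)
  after r': (1 6 5 2 3)
  after f': (2 6)(3 5 4)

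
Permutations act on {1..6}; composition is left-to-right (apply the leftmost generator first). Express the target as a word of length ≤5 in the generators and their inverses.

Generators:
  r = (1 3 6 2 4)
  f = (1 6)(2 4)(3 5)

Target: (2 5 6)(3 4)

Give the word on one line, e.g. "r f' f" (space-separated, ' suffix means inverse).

r r r f' r

  after r: (1 3 6 2 4)
  after r: (1 6 4 3 2)
  after r: (1 2 3 4 6)
  after f': (1 4)(2 5 3)
  after r: (2 5 6)(3 4)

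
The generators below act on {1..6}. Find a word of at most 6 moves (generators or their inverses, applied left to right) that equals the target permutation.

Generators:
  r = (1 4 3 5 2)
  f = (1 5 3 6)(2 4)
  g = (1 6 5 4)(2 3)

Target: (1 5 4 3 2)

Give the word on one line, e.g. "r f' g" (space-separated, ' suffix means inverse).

g r g' f

  after g: (1 6 5 4)(2 3)
  after r: (1 6 2 5 3)
  after g': (2 6 3 4 5)
  after f: (1 5 4 3 2)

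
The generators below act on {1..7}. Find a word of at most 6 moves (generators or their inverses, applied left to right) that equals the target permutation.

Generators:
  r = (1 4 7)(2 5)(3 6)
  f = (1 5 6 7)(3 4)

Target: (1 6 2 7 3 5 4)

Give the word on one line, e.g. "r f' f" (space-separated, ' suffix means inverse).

f' r f' f'

  after f': (1 7 6 5)(3 4)
  after r: (2 5 4 6)(3 7)
  after f': (1 7 4 5 3 6 2)
  after f': (1 6 2 7 3 5 4)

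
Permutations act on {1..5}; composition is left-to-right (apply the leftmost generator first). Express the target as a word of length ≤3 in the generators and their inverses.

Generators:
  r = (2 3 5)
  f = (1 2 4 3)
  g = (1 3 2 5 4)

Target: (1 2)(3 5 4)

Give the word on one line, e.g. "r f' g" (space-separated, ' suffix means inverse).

r f

  after r: (2 3 5)
  after f: (1 2)(3 5 4)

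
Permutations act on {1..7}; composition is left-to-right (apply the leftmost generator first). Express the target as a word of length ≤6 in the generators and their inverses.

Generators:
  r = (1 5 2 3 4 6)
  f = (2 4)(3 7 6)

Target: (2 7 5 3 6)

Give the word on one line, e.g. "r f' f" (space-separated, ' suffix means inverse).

  after f': (2 4)(3 6 7)
  after r: (1 5 2 6 7 4 3)
  after f': (1 5 4 6 3)(2 7)
  after r': (2 7 5 3 6)

f' r f' r'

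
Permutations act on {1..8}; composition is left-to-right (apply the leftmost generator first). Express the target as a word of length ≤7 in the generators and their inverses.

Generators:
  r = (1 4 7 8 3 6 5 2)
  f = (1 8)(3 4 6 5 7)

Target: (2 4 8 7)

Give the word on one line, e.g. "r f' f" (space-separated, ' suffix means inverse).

  after f: (1 8)(3 4 6 5 7)
  after r: (1 3 7 6 2)(4 5 8)
  after f': (1 7 4 6 2 8 3 5)
  after r': (1 4 3 6 5 2 7)
  after r': (2 4 8 7)

f r f' r' r'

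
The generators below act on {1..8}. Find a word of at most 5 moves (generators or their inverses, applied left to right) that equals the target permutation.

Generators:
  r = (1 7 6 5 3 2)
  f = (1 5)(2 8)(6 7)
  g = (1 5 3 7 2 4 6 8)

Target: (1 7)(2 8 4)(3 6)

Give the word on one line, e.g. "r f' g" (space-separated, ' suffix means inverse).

  after r: (1 7 6 5 3 2)
  after g: (1 2 5 7 8)(3 4 6)
  after r': (1 3 4 7 8 2 6 5)
  after g: (1 7)(2 8 4)(3 6)

r g r' g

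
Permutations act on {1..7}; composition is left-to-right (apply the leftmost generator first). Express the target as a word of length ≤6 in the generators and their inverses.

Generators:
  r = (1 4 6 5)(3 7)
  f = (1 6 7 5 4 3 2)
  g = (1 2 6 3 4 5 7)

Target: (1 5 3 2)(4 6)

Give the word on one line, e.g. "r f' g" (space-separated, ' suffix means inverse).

  after f': (1 2 3 4 5 7 6)
  after g': (2 6 7)
  after g': (1 7)(3 6 5 4)
  after g': (1 5 3 2)(4 6)

f' g' g' g'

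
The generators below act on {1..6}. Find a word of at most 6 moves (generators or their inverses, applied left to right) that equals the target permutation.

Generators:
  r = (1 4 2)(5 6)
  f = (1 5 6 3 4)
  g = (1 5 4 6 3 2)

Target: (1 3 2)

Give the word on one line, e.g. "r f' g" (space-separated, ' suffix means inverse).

  after r': (1 2 4)(5 6)
  after f: (1 2)(3 4 5)
  after f: (1 2 5 4 6 3)
  after g': (1 3 2)

r' f f g'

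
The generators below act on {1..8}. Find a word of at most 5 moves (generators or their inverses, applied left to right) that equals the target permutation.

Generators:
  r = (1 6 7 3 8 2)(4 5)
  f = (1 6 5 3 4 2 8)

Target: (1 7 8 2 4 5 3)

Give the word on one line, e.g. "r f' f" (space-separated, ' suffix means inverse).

r f f r'

  after r: (1 6 7 3 8 2)(4 5)
  after f: (1 5 2 6 7 4 3)
  after f: (1 3 6 7 2 5 8)
  after r': (1 7 8 2 4 5 3)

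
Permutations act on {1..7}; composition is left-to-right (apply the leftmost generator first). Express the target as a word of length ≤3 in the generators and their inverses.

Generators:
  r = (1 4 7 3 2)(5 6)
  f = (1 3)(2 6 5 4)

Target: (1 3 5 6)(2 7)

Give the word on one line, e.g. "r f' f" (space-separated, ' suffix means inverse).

  after r: (1 4 7 3 2)(5 6)
  after f: (1 2 3 6 4 7)
  after r': (1 3 5 6)(2 7)

r f r'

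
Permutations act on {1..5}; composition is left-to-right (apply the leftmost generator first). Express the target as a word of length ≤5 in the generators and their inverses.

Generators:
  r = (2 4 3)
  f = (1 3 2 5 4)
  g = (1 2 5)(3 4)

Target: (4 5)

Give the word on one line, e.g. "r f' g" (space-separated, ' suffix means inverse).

f f f g

  after f: (1 3 2 5 4)
  after f: (1 2 4 3 5)
  after f: (1 5 3 4 2)
  after g: (4 5)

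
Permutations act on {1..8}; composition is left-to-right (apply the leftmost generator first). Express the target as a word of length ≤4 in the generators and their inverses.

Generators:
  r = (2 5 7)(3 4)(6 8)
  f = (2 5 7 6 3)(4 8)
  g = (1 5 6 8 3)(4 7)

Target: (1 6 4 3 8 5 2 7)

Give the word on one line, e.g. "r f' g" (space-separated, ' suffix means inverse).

f r g g

  after f: (2 5 7 6 3)(4 8)
  after r: (2 7 8 3 5)(4 6)
  after g: (1 5 2 4 8)(3 6 7)
  after g: (1 6 4 3 8 5 2 7)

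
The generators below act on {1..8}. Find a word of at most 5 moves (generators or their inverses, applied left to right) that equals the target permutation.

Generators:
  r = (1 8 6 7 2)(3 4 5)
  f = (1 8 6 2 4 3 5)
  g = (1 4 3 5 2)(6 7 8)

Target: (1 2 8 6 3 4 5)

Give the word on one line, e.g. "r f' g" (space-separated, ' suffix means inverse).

g r f r'

  after g: (1 4 3 5 2)(6 7 8)
  after r: (1 5)(2 8 7 6)
  after f: (2 6 4 3 5 8 7)
  after r': (1 2 8 6 3 4 5)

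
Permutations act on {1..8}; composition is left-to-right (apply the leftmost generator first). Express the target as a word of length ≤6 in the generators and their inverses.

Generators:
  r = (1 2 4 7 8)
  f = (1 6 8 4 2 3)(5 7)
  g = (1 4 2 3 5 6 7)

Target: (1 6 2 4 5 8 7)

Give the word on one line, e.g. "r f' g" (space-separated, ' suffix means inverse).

f' g' r' f

  after f': (1 3 2 4 8 6)(5 7)
  after g': (1 2)(3 4 8 5 6 7)
  after r': (2 8 5 6 4 7 3)
  after f: (1 6 2 4 5 8 7)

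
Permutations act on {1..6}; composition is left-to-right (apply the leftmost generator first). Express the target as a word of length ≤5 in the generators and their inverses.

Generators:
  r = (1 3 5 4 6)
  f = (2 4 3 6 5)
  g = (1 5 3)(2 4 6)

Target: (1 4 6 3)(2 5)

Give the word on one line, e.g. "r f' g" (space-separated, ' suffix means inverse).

f' r' g'

  after f': (2 5 6 3 4)
  after r': (1 6)(2 3 5 4)
  after g': (1 4 6 3)(2 5)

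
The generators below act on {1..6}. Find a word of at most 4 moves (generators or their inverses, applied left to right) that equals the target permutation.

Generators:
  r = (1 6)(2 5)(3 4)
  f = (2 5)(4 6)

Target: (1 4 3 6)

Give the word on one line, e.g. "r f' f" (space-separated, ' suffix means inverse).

  after r: (1 6)(2 5)(3 4)
  after f: (1 4 3 6)

r f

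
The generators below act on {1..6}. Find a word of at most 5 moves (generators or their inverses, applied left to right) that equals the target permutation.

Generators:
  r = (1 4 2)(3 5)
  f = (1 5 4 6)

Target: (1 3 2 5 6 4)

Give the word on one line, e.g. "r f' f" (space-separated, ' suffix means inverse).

  after f: (1 5 4 6)
  after r': (1 3 5)(2 4 6)
  after f': (1 3)(2 5 6)
  after r: (1 5 6)(2 3 4)
  after r: (1 3 2 5 6 4)

f r' f' r r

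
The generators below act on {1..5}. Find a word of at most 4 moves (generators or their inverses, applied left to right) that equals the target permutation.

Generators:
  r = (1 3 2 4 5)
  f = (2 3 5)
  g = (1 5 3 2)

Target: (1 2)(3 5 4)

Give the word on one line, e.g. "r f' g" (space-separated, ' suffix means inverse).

g' f' r' r'

  after g': (1 2 3 5)
  after f': (1 5)
  after r': (1 4 2 3)
  after r': (1 2)(3 5 4)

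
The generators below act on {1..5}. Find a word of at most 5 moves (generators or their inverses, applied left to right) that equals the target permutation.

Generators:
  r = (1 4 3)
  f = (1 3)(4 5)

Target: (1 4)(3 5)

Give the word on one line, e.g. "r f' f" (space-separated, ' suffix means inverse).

r' f' r

  after r': (1 3 4)
  after f': (3 5 4)
  after r: (1 4)(3 5)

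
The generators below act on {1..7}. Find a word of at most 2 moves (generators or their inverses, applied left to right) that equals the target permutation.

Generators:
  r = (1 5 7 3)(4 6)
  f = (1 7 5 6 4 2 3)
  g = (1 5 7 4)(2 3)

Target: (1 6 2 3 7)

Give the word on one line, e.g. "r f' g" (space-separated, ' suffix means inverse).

  after r: (1 5 7 3)(4 6)
  after f: (1 6 2 3 7)

r f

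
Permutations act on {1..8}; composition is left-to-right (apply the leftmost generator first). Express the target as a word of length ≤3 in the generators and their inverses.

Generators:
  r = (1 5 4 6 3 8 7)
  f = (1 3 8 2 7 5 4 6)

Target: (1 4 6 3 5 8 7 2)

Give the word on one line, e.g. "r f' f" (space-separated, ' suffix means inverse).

  after r': (1 7 8 3 6 4 5)
  after f: (1 5 3)(2 7)
  after r: (1 4 6 3 5 8 7 2)

r' f r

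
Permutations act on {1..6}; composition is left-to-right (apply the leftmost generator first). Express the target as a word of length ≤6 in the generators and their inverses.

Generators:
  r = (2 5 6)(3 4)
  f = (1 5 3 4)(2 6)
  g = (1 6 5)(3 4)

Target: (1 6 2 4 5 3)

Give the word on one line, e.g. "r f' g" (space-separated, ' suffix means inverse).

  after f: (1 5 3 4)(2 6)
  after g': (1 6 2)(4 5)
  after f': (1 2 4)(3 5)
  after r: (1 5 4)(2 3 6)
  after g': (1 6 2 4 5 3)

f g' f' r g'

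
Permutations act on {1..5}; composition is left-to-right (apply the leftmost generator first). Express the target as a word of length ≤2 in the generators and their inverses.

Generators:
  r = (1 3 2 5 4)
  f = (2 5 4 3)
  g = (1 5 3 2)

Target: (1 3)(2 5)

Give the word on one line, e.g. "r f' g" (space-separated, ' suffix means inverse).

  after g': (1 2 3 5)
  after g': (1 3)(2 5)

g' g'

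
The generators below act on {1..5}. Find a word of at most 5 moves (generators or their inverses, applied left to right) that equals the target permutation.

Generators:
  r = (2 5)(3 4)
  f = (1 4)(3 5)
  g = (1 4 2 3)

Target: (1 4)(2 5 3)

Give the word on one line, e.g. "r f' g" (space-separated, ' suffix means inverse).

  after r: (2 5)(3 4)
  after f': (1 4 5 2 3)
  after f': (2 5)(3 4)
  after g: (1 4)(2 5 3)

r f' f' g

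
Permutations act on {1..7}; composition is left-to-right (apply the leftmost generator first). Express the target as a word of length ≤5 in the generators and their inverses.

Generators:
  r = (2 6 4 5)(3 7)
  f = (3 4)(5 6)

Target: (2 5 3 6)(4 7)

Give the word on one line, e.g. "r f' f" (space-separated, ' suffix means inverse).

  after f': (3 4)(5 6)
  after r': (2 5)(3 6 4 7)
  after r': (2 4 3)
  after r': (2 6)(3 5 4 7)
  after f': (2 5 3 6)(4 7)

f' r' r' r' f'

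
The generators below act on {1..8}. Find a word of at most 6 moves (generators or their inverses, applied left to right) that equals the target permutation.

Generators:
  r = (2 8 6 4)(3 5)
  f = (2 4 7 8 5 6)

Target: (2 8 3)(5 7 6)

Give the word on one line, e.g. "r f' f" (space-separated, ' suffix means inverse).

f r f r' r'

  after f: (2 4 7 8 5 6)
  after r: (3 5 4 7 6 8)
  after f: (2 4 8 3 6 5 7)
  after r': (2 6 3 8 5 7 4)
  after r': (2 8 3)(5 7 6)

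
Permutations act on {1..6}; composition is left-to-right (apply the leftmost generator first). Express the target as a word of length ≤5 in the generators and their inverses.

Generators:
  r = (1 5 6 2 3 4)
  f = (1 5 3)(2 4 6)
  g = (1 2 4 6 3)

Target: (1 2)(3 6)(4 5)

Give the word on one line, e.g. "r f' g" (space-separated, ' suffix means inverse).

  after f': (1 3 5)(2 6 4)
  after g': (1 6 2 4)(3 5)
  after r: (1 2)(3 6)(4 5)

f' g' r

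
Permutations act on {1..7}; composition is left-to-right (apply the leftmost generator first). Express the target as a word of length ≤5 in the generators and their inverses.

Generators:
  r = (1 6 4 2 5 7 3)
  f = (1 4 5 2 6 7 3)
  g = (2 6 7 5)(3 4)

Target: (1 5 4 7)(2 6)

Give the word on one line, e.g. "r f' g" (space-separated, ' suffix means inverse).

r f g

  after r: (1 6 4 2 5 7 3)
  after f: (1 7)(3 4 6 5)
  after g: (1 5 4 7)(2 6)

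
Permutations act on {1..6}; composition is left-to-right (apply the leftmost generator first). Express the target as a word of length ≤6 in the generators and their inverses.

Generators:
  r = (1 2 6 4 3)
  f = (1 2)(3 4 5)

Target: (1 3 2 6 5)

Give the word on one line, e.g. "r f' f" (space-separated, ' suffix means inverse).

f r r f'

  after f: (1 2)(3 4 5)
  after r: (1 6 4 5)
  after r: (1 4 5 2 6 3)
  after f': (1 3 2 6 5)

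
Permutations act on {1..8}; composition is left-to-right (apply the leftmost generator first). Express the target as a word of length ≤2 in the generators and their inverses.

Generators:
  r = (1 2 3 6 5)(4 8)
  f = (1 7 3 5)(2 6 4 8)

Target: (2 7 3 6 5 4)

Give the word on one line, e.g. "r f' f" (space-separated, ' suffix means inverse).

  after r': (1 5 6 3 2)(4 8)
  after f: (2 7 3 6 5 4)

r' f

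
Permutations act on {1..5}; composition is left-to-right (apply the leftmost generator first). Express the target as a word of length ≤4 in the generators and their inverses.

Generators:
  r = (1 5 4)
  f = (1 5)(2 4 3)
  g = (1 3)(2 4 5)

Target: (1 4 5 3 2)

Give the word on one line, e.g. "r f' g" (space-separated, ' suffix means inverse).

  after f': (1 5)(2 3 4)
  after g': (1 4 5 3 2)

f' g'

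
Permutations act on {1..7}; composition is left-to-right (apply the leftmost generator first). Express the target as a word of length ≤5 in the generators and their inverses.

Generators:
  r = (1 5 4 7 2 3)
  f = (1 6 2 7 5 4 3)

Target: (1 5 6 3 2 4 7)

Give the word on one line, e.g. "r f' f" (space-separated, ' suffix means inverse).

r' f r

  after r': (1 3 2 7 4 5)
  after f: (2 5 6)(3 7)
  after r: (1 5 6 3 2 4 7)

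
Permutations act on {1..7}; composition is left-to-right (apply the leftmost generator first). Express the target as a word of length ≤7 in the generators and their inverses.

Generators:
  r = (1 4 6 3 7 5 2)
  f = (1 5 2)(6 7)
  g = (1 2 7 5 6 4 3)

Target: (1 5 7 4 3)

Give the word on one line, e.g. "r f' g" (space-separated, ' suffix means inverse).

  after r': (1 2 5 7 3 6 4)
  after f: (3 7)(4 5 6)
  after g: (1 2 7)(3 5 4 6)
  after r: (2 5 6 7 4 3)
  after f: (1 5 7 4 3)

r' f g r f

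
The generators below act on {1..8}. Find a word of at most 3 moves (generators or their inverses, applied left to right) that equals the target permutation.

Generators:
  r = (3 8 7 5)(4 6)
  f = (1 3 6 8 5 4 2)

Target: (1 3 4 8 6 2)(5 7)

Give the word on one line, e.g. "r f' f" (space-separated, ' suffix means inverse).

r' f

  after r': (3 5 7 8)(4 6)
  after f: (1 3 4 8 6 2)(5 7)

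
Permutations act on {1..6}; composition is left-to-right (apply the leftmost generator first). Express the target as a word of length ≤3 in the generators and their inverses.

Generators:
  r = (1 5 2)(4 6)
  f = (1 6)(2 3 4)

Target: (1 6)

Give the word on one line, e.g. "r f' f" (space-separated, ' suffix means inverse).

f f f

  after f: (1 6)(2 3 4)
  after f: (2 4 3)
  after f: (1 6)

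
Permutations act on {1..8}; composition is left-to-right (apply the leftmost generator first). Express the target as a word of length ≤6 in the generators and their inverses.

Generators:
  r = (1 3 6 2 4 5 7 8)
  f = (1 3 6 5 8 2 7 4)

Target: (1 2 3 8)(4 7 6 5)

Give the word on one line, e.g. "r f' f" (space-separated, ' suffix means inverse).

r' f' f' r

  after r': (1 8 7 5 4 2 6 3)
  after f': (1 5 7 6)(2 3 4 8)
  after f': (1 6 4 5 2)(3 7)
  after r: (1 2 3 8)(4 7 6 5)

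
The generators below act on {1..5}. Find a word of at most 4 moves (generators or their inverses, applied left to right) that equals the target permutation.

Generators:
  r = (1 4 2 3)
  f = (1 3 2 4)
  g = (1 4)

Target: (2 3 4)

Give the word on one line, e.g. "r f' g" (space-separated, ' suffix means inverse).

  after f': (1 4 2 3)
  after g: (2 3 4)
  after g: (1 4 2 3)
  after g: (2 3 4)

f' g g g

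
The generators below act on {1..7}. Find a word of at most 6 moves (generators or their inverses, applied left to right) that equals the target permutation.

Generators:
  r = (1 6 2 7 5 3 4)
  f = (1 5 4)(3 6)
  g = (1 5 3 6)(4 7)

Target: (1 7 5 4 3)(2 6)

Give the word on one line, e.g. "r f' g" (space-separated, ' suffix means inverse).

g f' g r'

  after g: (1 5 3 6)(4 7)
  after f': (4 7 5 6)
  after g: (1 5)(3 6 7)
  after r': (1 7 5 4 3)(2 6)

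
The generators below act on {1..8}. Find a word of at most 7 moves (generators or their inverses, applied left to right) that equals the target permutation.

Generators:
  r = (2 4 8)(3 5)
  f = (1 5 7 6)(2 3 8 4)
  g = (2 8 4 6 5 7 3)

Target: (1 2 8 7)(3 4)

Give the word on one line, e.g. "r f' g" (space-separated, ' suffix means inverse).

g' f g' g' f

  after g': (2 3 7 5 6 4 8)
  after f: (1 5)(2 8 3 6)
  after g': (1 6 3 4 8 7 5)
  after g': (1 4 2 3 8 5)(6 7)
  after f: (1 2 8 7)(3 4)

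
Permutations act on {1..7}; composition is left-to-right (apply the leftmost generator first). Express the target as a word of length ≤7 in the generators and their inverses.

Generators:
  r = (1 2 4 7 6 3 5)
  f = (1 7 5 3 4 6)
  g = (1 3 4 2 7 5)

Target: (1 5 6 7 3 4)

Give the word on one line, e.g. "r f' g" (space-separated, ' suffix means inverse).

  after r': (1 5 3 6 7 4 2)
  after f': (1 7 3 4 2 6)
  after g: (1 5)(2 6 3)(4 7)
  after f: (1 3 2)(4 5 7 6)
  after r: (1 5 6 7 3 4)

r' f' g f r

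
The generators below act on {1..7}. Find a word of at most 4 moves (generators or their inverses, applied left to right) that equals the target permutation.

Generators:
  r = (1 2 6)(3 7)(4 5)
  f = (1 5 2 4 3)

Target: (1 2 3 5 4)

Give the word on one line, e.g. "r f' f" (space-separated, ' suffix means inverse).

  after f: (1 5 2 4 3)
  after f: (1 2 3 5 4)

f f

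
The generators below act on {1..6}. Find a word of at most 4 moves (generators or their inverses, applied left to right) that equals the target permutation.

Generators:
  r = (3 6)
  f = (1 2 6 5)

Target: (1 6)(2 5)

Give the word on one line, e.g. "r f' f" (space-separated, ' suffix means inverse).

  after f: (1 2 6 5)
  after f: (1 6)(2 5)

f f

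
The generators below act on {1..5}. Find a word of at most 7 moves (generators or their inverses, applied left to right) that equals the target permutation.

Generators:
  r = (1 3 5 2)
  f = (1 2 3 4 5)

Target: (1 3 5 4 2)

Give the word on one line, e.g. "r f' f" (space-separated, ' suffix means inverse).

  after r': (1 2 5 3)
  after r': (1 5)(2 3)
  after f: (2 4 5)
  after f: (1 2 5 3 4)
  after f: (1 3 5 4 2)

r' r' f f f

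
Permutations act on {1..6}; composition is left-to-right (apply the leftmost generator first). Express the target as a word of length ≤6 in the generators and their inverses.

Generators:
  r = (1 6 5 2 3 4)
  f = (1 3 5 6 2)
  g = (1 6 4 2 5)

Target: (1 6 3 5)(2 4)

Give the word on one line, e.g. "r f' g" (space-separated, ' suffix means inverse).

g' g' r r g'

  after g': (1 5 2 4 6)
  after g': (1 2 6 5 4)
  after r: (1 3 4 6 2 5)
  after r: (1 4 5 6 3)
  after g': (1 6 3 5)(2 4)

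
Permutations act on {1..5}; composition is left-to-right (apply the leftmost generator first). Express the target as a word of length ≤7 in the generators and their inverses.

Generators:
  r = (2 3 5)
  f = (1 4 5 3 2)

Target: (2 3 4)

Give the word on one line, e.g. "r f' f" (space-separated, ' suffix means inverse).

  after f': (1 2 3 5 4)
  after r: (1 3 2 5 4)
  after f: (1 2 3)
  after f: (3 4 5)
  after r: (2 3 4)

f' r f f r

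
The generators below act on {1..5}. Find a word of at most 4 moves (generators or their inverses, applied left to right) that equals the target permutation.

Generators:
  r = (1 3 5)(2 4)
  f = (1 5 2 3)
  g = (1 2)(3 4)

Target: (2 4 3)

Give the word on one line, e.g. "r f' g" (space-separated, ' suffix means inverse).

r f

  after r: (1 3 5)(2 4)
  after f: (2 4 3)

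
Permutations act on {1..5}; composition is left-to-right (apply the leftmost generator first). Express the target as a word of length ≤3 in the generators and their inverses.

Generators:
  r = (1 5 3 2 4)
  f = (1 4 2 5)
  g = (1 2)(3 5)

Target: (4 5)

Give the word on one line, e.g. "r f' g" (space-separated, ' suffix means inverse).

  after r': (1 4 2 3 5)
  after g: (1 4)(2 5)
  after f': (4 5)

r' g f'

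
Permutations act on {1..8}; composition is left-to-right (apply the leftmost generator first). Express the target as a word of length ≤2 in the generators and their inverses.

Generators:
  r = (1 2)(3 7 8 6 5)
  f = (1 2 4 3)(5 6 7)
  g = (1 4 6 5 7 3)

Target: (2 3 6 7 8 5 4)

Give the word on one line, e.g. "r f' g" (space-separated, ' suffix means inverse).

  after r: (1 2)(3 7 8 6 5)
  after f': (2 3 6 7 8 5 4)

r f'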